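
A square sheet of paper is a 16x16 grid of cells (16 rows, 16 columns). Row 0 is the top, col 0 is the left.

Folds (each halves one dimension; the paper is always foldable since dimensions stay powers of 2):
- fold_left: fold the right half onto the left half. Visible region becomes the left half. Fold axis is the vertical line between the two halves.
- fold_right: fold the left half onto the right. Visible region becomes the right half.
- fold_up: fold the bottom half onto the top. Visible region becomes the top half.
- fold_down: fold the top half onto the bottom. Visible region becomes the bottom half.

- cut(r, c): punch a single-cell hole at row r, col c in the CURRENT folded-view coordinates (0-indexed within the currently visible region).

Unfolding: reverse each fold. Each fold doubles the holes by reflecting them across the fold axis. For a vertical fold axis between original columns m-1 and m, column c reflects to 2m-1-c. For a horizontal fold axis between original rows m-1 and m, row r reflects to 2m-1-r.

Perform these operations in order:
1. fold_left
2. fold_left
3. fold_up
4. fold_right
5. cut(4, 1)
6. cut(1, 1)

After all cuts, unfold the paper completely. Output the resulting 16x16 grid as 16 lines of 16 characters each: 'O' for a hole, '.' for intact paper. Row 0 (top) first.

Op 1 fold_left: fold axis v@8; visible region now rows[0,16) x cols[0,8) = 16x8
Op 2 fold_left: fold axis v@4; visible region now rows[0,16) x cols[0,4) = 16x4
Op 3 fold_up: fold axis h@8; visible region now rows[0,8) x cols[0,4) = 8x4
Op 4 fold_right: fold axis v@2; visible region now rows[0,8) x cols[2,4) = 8x2
Op 5 cut(4, 1): punch at orig (4,3); cuts so far [(4, 3)]; region rows[0,8) x cols[2,4) = 8x2
Op 6 cut(1, 1): punch at orig (1,3); cuts so far [(1, 3), (4, 3)]; region rows[0,8) x cols[2,4) = 8x2
Unfold 1 (reflect across v@2): 4 holes -> [(1, 0), (1, 3), (4, 0), (4, 3)]
Unfold 2 (reflect across h@8): 8 holes -> [(1, 0), (1, 3), (4, 0), (4, 3), (11, 0), (11, 3), (14, 0), (14, 3)]
Unfold 3 (reflect across v@4): 16 holes -> [(1, 0), (1, 3), (1, 4), (1, 7), (4, 0), (4, 3), (4, 4), (4, 7), (11, 0), (11, 3), (11, 4), (11, 7), (14, 0), (14, 3), (14, 4), (14, 7)]
Unfold 4 (reflect across v@8): 32 holes -> [(1, 0), (1, 3), (1, 4), (1, 7), (1, 8), (1, 11), (1, 12), (1, 15), (4, 0), (4, 3), (4, 4), (4, 7), (4, 8), (4, 11), (4, 12), (4, 15), (11, 0), (11, 3), (11, 4), (11, 7), (11, 8), (11, 11), (11, 12), (11, 15), (14, 0), (14, 3), (14, 4), (14, 7), (14, 8), (14, 11), (14, 12), (14, 15)]

Answer: ................
O..OO..OO..OO..O
................
................
O..OO..OO..OO..O
................
................
................
................
................
................
O..OO..OO..OO..O
................
................
O..OO..OO..OO..O
................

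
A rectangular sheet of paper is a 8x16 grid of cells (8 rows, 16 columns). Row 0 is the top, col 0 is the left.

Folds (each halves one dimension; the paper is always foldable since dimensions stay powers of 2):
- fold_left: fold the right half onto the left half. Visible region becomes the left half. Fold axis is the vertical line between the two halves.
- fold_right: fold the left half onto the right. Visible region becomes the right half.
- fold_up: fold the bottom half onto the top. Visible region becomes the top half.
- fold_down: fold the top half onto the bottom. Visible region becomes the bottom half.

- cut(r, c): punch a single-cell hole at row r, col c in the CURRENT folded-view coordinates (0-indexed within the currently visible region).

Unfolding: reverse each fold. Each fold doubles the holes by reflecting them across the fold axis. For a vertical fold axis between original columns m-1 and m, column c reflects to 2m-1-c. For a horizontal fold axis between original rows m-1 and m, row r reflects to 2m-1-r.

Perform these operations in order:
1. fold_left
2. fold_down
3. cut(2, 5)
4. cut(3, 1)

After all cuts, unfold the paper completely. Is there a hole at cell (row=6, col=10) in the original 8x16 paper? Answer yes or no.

Op 1 fold_left: fold axis v@8; visible region now rows[0,8) x cols[0,8) = 8x8
Op 2 fold_down: fold axis h@4; visible region now rows[4,8) x cols[0,8) = 4x8
Op 3 cut(2, 5): punch at orig (6,5); cuts so far [(6, 5)]; region rows[4,8) x cols[0,8) = 4x8
Op 4 cut(3, 1): punch at orig (7,1); cuts so far [(6, 5), (7, 1)]; region rows[4,8) x cols[0,8) = 4x8
Unfold 1 (reflect across h@4): 4 holes -> [(0, 1), (1, 5), (6, 5), (7, 1)]
Unfold 2 (reflect across v@8): 8 holes -> [(0, 1), (0, 14), (1, 5), (1, 10), (6, 5), (6, 10), (7, 1), (7, 14)]
Holes: [(0, 1), (0, 14), (1, 5), (1, 10), (6, 5), (6, 10), (7, 1), (7, 14)]

Answer: yes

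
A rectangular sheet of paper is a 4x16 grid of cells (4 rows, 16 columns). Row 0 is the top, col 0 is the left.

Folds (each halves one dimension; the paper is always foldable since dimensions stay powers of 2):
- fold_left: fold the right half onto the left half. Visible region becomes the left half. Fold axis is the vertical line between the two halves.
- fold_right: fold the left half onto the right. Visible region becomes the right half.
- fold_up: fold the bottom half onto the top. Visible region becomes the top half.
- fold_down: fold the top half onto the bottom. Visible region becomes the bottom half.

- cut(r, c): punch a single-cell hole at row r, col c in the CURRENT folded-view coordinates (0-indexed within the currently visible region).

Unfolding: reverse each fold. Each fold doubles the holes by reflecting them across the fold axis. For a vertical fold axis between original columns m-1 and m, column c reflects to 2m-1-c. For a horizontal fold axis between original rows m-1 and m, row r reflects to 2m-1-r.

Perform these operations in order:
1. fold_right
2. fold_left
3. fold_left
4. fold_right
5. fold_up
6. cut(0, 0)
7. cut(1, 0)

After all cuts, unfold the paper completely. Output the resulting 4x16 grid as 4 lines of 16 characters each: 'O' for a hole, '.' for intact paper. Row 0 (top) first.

Answer: OOOOOOOOOOOOOOOO
OOOOOOOOOOOOOOOO
OOOOOOOOOOOOOOOO
OOOOOOOOOOOOOOOO

Derivation:
Op 1 fold_right: fold axis v@8; visible region now rows[0,4) x cols[8,16) = 4x8
Op 2 fold_left: fold axis v@12; visible region now rows[0,4) x cols[8,12) = 4x4
Op 3 fold_left: fold axis v@10; visible region now rows[0,4) x cols[8,10) = 4x2
Op 4 fold_right: fold axis v@9; visible region now rows[0,4) x cols[9,10) = 4x1
Op 5 fold_up: fold axis h@2; visible region now rows[0,2) x cols[9,10) = 2x1
Op 6 cut(0, 0): punch at orig (0,9); cuts so far [(0, 9)]; region rows[0,2) x cols[9,10) = 2x1
Op 7 cut(1, 0): punch at orig (1,9); cuts so far [(0, 9), (1, 9)]; region rows[0,2) x cols[9,10) = 2x1
Unfold 1 (reflect across h@2): 4 holes -> [(0, 9), (1, 9), (2, 9), (3, 9)]
Unfold 2 (reflect across v@9): 8 holes -> [(0, 8), (0, 9), (1, 8), (1, 9), (2, 8), (2, 9), (3, 8), (3, 9)]
Unfold 3 (reflect across v@10): 16 holes -> [(0, 8), (0, 9), (0, 10), (0, 11), (1, 8), (1, 9), (1, 10), (1, 11), (2, 8), (2, 9), (2, 10), (2, 11), (3, 8), (3, 9), (3, 10), (3, 11)]
Unfold 4 (reflect across v@12): 32 holes -> [(0, 8), (0, 9), (0, 10), (0, 11), (0, 12), (0, 13), (0, 14), (0, 15), (1, 8), (1, 9), (1, 10), (1, 11), (1, 12), (1, 13), (1, 14), (1, 15), (2, 8), (2, 9), (2, 10), (2, 11), (2, 12), (2, 13), (2, 14), (2, 15), (3, 8), (3, 9), (3, 10), (3, 11), (3, 12), (3, 13), (3, 14), (3, 15)]
Unfold 5 (reflect across v@8): 64 holes -> [(0, 0), (0, 1), (0, 2), (0, 3), (0, 4), (0, 5), (0, 6), (0, 7), (0, 8), (0, 9), (0, 10), (0, 11), (0, 12), (0, 13), (0, 14), (0, 15), (1, 0), (1, 1), (1, 2), (1, 3), (1, 4), (1, 5), (1, 6), (1, 7), (1, 8), (1, 9), (1, 10), (1, 11), (1, 12), (1, 13), (1, 14), (1, 15), (2, 0), (2, 1), (2, 2), (2, 3), (2, 4), (2, 5), (2, 6), (2, 7), (2, 8), (2, 9), (2, 10), (2, 11), (2, 12), (2, 13), (2, 14), (2, 15), (3, 0), (3, 1), (3, 2), (3, 3), (3, 4), (3, 5), (3, 6), (3, 7), (3, 8), (3, 9), (3, 10), (3, 11), (3, 12), (3, 13), (3, 14), (3, 15)]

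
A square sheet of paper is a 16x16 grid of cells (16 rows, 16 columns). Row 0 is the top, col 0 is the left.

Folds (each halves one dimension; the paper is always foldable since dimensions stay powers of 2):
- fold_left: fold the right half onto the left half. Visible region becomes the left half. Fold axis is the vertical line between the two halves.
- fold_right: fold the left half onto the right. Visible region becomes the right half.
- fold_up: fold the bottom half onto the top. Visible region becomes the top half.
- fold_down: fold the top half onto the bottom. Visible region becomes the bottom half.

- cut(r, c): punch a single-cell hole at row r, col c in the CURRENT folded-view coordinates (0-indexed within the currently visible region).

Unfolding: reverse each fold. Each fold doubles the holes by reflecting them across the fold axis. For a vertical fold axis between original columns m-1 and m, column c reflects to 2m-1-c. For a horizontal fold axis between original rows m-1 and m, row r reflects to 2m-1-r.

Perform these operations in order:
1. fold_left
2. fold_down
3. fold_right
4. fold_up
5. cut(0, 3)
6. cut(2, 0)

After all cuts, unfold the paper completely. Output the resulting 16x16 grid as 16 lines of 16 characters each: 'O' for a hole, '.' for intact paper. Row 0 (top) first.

Op 1 fold_left: fold axis v@8; visible region now rows[0,16) x cols[0,8) = 16x8
Op 2 fold_down: fold axis h@8; visible region now rows[8,16) x cols[0,8) = 8x8
Op 3 fold_right: fold axis v@4; visible region now rows[8,16) x cols[4,8) = 8x4
Op 4 fold_up: fold axis h@12; visible region now rows[8,12) x cols[4,8) = 4x4
Op 5 cut(0, 3): punch at orig (8,7); cuts so far [(8, 7)]; region rows[8,12) x cols[4,8) = 4x4
Op 6 cut(2, 0): punch at orig (10,4); cuts so far [(8, 7), (10, 4)]; region rows[8,12) x cols[4,8) = 4x4
Unfold 1 (reflect across h@12): 4 holes -> [(8, 7), (10, 4), (13, 4), (15, 7)]
Unfold 2 (reflect across v@4): 8 holes -> [(8, 0), (8, 7), (10, 3), (10, 4), (13, 3), (13, 4), (15, 0), (15, 7)]
Unfold 3 (reflect across h@8): 16 holes -> [(0, 0), (0, 7), (2, 3), (2, 4), (5, 3), (5, 4), (7, 0), (7, 7), (8, 0), (8, 7), (10, 3), (10, 4), (13, 3), (13, 4), (15, 0), (15, 7)]
Unfold 4 (reflect across v@8): 32 holes -> [(0, 0), (0, 7), (0, 8), (0, 15), (2, 3), (2, 4), (2, 11), (2, 12), (5, 3), (5, 4), (5, 11), (5, 12), (7, 0), (7, 7), (7, 8), (7, 15), (8, 0), (8, 7), (8, 8), (8, 15), (10, 3), (10, 4), (10, 11), (10, 12), (13, 3), (13, 4), (13, 11), (13, 12), (15, 0), (15, 7), (15, 8), (15, 15)]

Answer: O......OO......O
................
...OO......OO...
................
................
...OO......OO...
................
O......OO......O
O......OO......O
................
...OO......OO...
................
................
...OO......OO...
................
O......OO......O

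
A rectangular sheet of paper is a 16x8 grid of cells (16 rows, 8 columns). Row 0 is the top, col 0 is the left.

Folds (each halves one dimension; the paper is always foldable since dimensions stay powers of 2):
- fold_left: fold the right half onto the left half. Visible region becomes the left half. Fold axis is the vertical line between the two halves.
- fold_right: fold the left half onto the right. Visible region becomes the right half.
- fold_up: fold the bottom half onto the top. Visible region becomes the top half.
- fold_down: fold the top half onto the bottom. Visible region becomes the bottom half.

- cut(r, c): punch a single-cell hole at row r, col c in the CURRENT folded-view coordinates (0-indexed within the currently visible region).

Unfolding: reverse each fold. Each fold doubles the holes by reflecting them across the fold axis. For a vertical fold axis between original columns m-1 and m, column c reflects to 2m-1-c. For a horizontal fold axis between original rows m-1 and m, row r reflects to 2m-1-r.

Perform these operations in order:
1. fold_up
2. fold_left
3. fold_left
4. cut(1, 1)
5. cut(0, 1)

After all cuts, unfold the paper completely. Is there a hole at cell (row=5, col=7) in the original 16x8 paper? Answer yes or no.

Op 1 fold_up: fold axis h@8; visible region now rows[0,8) x cols[0,8) = 8x8
Op 2 fold_left: fold axis v@4; visible region now rows[0,8) x cols[0,4) = 8x4
Op 3 fold_left: fold axis v@2; visible region now rows[0,8) x cols[0,2) = 8x2
Op 4 cut(1, 1): punch at orig (1,1); cuts so far [(1, 1)]; region rows[0,8) x cols[0,2) = 8x2
Op 5 cut(0, 1): punch at orig (0,1); cuts so far [(0, 1), (1, 1)]; region rows[0,8) x cols[0,2) = 8x2
Unfold 1 (reflect across v@2): 4 holes -> [(0, 1), (0, 2), (1, 1), (1, 2)]
Unfold 2 (reflect across v@4): 8 holes -> [(0, 1), (0, 2), (0, 5), (0, 6), (1, 1), (1, 2), (1, 5), (1, 6)]
Unfold 3 (reflect across h@8): 16 holes -> [(0, 1), (0, 2), (0, 5), (0, 6), (1, 1), (1, 2), (1, 5), (1, 6), (14, 1), (14, 2), (14, 5), (14, 6), (15, 1), (15, 2), (15, 5), (15, 6)]
Holes: [(0, 1), (0, 2), (0, 5), (0, 6), (1, 1), (1, 2), (1, 5), (1, 6), (14, 1), (14, 2), (14, 5), (14, 6), (15, 1), (15, 2), (15, 5), (15, 6)]

Answer: no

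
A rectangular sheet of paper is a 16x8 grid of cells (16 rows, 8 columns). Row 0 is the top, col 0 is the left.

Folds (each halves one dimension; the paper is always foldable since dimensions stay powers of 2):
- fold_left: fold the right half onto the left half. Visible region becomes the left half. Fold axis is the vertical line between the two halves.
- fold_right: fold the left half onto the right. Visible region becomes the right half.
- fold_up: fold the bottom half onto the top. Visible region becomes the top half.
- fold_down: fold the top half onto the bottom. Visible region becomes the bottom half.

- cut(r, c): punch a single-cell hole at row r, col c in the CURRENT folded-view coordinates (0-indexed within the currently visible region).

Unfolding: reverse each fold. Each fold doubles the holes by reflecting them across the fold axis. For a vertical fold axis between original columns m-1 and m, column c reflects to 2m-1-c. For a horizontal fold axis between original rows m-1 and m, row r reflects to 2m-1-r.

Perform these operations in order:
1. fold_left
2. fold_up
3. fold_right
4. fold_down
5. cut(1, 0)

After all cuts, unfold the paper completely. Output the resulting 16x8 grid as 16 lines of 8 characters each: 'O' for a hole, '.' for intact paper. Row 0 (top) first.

Answer: ........
........
.OO..OO.
........
........
.OO..OO.
........
........
........
........
.OO..OO.
........
........
.OO..OO.
........
........

Derivation:
Op 1 fold_left: fold axis v@4; visible region now rows[0,16) x cols[0,4) = 16x4
Op 2 fold_up: fold axis h@8; visible region now rows[0,8) x cols[0,4) = 8x4
Op 3 fold_right: fold axis v@2; visible region now rows[0,8) x cols[2,4) = 8x2
Op 4 fold_down: fold axis h@4; visible region now rows[4,8) x cols[2,4) = 4x2
Op 5 cut(1, 0): punch at orig (5,2); cuts so far [(5, 2)]; region rows[4,8) x cols[2,4) = 4x2
Unfold 1 (reflect across h@4): 2 holes -> [(2, 2), (5, 2)]
Unfold 2 (reflect across v@2): 4 holes -> [(2, 1), (2, 2), (5, 1), (5, 2)]
Unfold 3 (reflect across h@8): 8 holes -> [(2, 1), (2, 2), (5, 1), (5, 2), (10, 1), (10, 2), (13, 1), (13, 2)]
Unfold 4 (reflect across v@4): 16 holes -> [(2, 1), (2, 2), (2, 5), (2, 6), (5, 1), (5, 2), (5, 5), (5, 6), (10, 1), (10, 2), (10, 5), (10, 6), (13, 1), (13, 2), (13, 5), (13, 6)]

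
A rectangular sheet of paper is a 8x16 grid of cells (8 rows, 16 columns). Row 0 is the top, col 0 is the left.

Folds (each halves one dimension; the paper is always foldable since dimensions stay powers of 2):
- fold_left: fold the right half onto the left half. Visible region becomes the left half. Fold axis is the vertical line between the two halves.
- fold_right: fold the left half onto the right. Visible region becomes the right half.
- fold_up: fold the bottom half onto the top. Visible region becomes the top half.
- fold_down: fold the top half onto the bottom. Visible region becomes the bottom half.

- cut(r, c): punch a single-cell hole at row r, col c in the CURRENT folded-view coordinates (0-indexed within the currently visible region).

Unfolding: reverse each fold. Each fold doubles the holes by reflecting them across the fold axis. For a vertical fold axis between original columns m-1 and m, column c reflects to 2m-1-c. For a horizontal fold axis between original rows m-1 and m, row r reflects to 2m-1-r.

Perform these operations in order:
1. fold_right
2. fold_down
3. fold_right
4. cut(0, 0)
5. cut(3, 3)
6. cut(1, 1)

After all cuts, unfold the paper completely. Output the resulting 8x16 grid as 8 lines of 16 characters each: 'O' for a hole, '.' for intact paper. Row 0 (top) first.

Op 1 fold_right: fold axis v@8; visible region now rows[0,8) x cols[8,16) = 8x8
Op 2 fold_down: fold axis h@4; visible region now rows[4,8) x cols[8,16) = 4x8
Op 3 fold_right: fold axis v@12; visible region now rows[4,8) x cols[12,16) = 4x4
Op 4 cut(0, 0): punch at orig (4,12); cuts so far [(4, 12)]; region rows[4,8) x cols[12,16) = 4x4
Op 5 cut(3, 3): punch at orig (7,15); cuts so far [(4, 12), (7, 15)]; region rows[4,8) x cols[12,16) = 4x4
Op 6 cut(1, 1): punch at orig (5,13); cuts so far [(4, 12), (5, 13), (7, 15)]; region rows[4,8) x cols[12,16) = 4x4
Unfold 1 (reflect across v@12): 6 holes -> [(4, 11), (4, 12), (5, 10), (5, 13), (7, 8), (7, 15)]
Unfold 2 (reflect across h@4): 12 holes -> [(0, 8), (0, 15), (2, 10), (2, 13), (3, 11), (3, 12), (4, 11), (4, 12), (5, 10), (5, 13), (7, 8), (7, 15)]
Unfold 3 (reflect across v@8): 24 holes -> [(0, 0), (0, 7), (0, 8), (0, 15), (2, 2), (2, 5), (2, 10), (2, 13), (3, 3), (3, 4), (3, 11), (3, 12), (4, 3), (4, 4), (4, 11), (4, 12), (5, 2), (5, 5), (5, 10), (5, 13), (7, 0), (7, 7), (7, 8), (7, 15)]

Answer: O......OO......O
................
..O..O....O..O..
...OO......OO...
...OO......OO...
..O..O....O..O..
................
O......OO......O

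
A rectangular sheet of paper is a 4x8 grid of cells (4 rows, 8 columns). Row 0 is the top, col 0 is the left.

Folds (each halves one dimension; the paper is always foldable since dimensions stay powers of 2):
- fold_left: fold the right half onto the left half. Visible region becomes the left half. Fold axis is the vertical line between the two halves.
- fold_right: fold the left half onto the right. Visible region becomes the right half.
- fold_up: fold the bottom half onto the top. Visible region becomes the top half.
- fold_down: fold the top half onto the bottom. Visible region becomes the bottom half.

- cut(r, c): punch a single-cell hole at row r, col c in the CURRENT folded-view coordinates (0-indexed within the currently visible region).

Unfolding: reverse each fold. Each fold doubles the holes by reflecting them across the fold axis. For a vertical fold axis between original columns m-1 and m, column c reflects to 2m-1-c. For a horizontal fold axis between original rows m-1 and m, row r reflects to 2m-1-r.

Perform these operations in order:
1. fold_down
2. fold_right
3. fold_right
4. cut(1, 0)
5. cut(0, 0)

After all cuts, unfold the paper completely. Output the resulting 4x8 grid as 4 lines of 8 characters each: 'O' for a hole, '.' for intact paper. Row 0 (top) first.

Op 1 fold_down: fold axis h@2; visible region now rows[2,4) x cols[0,8) = 2x8
Op 2 fold_right: fold axis v@4; visible region now rows[2,4) x cols[4,8) = 2x4
Op 3 fold_right: fold axis v@6; visible region now rows[2,4) x cols[6,8) = 2x2
Op 4 cut(1, 0): punch at orig (3,6); cuts so far [(3, 6)]; region rows[2,4) x cols[6,8) = 2x2
Op 5 cut(0, 0): punch at orig (2,6); cuts so far [(2, 6), (3, 6)]; region rows[2,4) x cols[6,8) = 2x2
Unfold 1 (reflect across v@6): 4 holes -> [(2, 5), (2, 6), (3, 5), (3, 6)]
Unfold 2 (reflect across v@4): 8 holes -> [(2, 1), (2, 2), (2, 5), (2, 6), (3, 1), (3, 2), (3, 5), (3, 6)]
Unfold 3 (reflect across h@2): 16 holes -> [(0, 1), (0, 2), (0, 5), (0, 6), (1, 1), (1, 2), (1, 5), (1, 6), (2, 1), (2, 2), (2, 5), (2, 6), (3, 1), (3, 2), (3, 5), (3, 6)]

Answer: .OO..OO.
.OO..OO.
.OO..OO.
.OO..OO.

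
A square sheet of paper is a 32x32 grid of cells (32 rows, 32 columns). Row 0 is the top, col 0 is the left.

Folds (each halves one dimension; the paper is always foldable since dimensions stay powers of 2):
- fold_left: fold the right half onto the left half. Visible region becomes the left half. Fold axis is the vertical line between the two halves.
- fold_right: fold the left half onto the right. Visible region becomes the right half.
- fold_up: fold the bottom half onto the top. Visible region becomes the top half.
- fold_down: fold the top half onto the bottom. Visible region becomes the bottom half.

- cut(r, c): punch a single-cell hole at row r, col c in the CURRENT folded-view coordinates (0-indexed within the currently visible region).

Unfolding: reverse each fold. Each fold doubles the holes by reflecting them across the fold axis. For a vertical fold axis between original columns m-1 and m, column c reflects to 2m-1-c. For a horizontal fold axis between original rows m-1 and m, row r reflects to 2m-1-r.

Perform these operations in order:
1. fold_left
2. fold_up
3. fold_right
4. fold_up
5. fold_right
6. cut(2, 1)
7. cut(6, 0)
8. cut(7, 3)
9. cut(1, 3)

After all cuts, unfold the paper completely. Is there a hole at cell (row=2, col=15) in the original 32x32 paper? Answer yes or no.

Op 1 fold_left: fold axis v@16; visible region now rows[0,32) x cols[0,16) = 32x16
Op 2 fold_up: fold axis h@16; visible region now rows[0,16) x cols[0,16) = 16x16
Op 3 fold_right: fold axis v@8; visible region now rows[0,16) x cols[8,16) = 16x8
Op 4 fold_up: fold axis h@8; visible region now rows[0,8) x cols[8,16) = 8x8
Op 5 fold_right: fold axis v@12; visible region now rows[0,8) x cols[12,16) = 8x4
Op 6 cut(2, 1): punch at orig (2,13); cuts so far [(2, 13)]; region rows[0,8) x cols[12,16) = 8x4
Op 7 cut(6, 0): punch at orig (6,12); cuts so far [(2, 13), (6, 12)]; region rows[0,8) x cols[12,16) = 8x4
Op 8 cut(7, 3): punch at orig (7,15); cuts so far [(2, 13), (6, 12), (7, 15)]; region rows[0,8) x cols[12,16) = 8x4
Op 9 cut(1, 3): punch at orig (1,15); cuts so far [(1, 15), (2, 13), (6, 12), (7, 15)]; region rows[0,8) x cols[12,16) = 8x4
Unfold 1 (reflect across v@12): 8 holes -> [(1, 8), (1, 15), (2, 10), (2, 13), (6, 11), (6, 12), (7, 8), (7, 15)]
Unfold 2 (reflect across h@8): 16 holes -> [(1, 8), (1, 15), (2, 10), (2, 13), (6, 11), (6, 12), (7, 8), (7, 15), (8, 8), (8, 15), (9, 11), (9, 12), (13, 10), (13, 13), (14, 8), (14, 15)]
Unfold 3 (reflect across v@8): 32 holes -> [(1, 0), (1, 7), (1, 8), (1, 15), (2, 2), (2, 5), (2, 10), (2, 13), (6, 3), (6, 4), (6, 11), (6, 12), (7, 0), (7, 7), (7, 8), (7, 15), (8, 0), (8, 7), (8, 8), (8, 15), (9, 3), (9, 4), (9, 11), (9, 12), (13, 2), (13, 5), (13, 10), (13, 13), (14, 0), (14, 7), (14, 8), (14, 15)]
Unfold 4 (reflect across h@16): 64 holes -> [(1, 0), (1, 7), (1, 8), (1, 15), (2, 2), (2, 5), (2, 10), (2, 13), (6, 3), (6, 4), (6, 11), (6, 12), (7, 0), (7, 7), (7, 8), (7, 15), (8, 0), (8, 7), (8, 8), (8, 15), (9, 3), (9, 4), (9, 11), (9, 12), (13, 2), (13, 5), (13, 10), (13, 13), (14, 0), (14, 7), (14, 8), (14, 15), (17, 0), (17, 7), (17, 8), (17, 15), (18, 2), (18, 5), (18, 10), (18, 13), (22, 3), (22, 4), (22, 11), (22, 12), (23, 0), (23, 7), (23, 8), (23, 15), (24, 0), (24, 7), (24, 8), (24, 15), (25, 3), (25, 4), (25, 11), (25, 12), (29, 2), (29, 5), (29, 10), (29, 13), (30, 0), (30, 7), (30, 8), (30, 15)]
Unfold 5 (reflect across v@16): 128 holes -> [(1, 0), (1, 7), (1, 8), (1, 15), (1, 16), (1, 23), (1, 24), (1, 31), (2, 2), (2, 5), (2, 10), (2, 13), (2, 18), (2, 21), (2, 26), (2, 29), (6, 3), (6, 4), (6, 11), (6, 12), (6, 19), (6, 20), (6, 27), (6, 28), (7, 0), (7, 7), (7, 8), (7, 15), (7, 16), (7, 23), (7, 24), (7, 31), (8, 0), (8, 7), (8, 8), (8, 15), (8, 16), (8, 23), (8, 24), (8, 31), (9, 3), (9, 4), (9, 11), (9, 12), (9, 19), (9, 20), (9, 27), (9, 28), (13, 2), (13, 5), (13, 10), (13, 13), (13, 18), (13, 21), (13, 26), (13, 29), (14, 0), (14, 7), (14, 8), (14, 15), (14, 16), (14, 23), (14, 24), (14, 31), (17, 0), (17, 7), (17, 8), (17, 15), (17, 16), (17, 23), (17, 24), (17, 31), (18, 2), (18, 5), (18, 10), (18, 13), (18, 18), (18, 21), (18, 26), (18, 29), (22, 3), (22, 4), (22, 11), (22, 12), (22, 19), (22, 20), (22, 27), (22, 28), (23, 0), (23, 7), (23, 8), (23, 15), (23, 16), (23, 23), (23, 24), (23, 31), (24, 0), (24, 7), (24, 8), (24, 15), (24, 16), (24, 23), (24, 24), (24, 31), (25, 3), (25, 4), (25, 11), (25, 12), (25, 19), (25, 20), (25, 27), (25, 28), (29, 2), (29, 5), (29, 10), (29, 13), (29, 18), (29, 21), (29, 26), (29, 29), (30, 0), (30, 7), (30, 8), (30, 15), (30, 16), (30, 23), (30, 24), (30, 31)]
Holes: [(1, 0), (1, 7), (1, 8), (1, 15), (1, 16), (1, 23), (1, 24), (1, 31), (2, 2), (2, 5), (2, 10), (2, 13), (2, 18), (2, 21), (2, 26), (2, 29), (6, 3), (6, 4), (6, 11), (6, 12), (6, 19), (6, 20), (6, 27), (6, 28), (7, 0), (7, 7), (7, 8), (7, 15), (7, 16), (7, 23), (7, 24), (7, 31), (8, 0), (8, 7), (8, 8), (8, 15), (8, 16), (8, 23), (8, 24), (8, 31), (9, 3), (9, 4), (9, 11), (9, 12), (9, 19), (9, 20), (9, 27), (9, 28), (13, 2), (13, 5), (13, 10), (13, 13), (13, 18), (13, 21), (13, 26), (13, 29), (14, 0), (14, 7), (14, 8), (14, 15), (14, 16), (14, 23), (14, 24), (14, 31), (17, 0), (17, 7), (17, 8), (17, 15), (17, 16), (17, 23), (17, 24), (17, 31), (18, 2), (18, 5), (18, 10), (18, 13), (18, 18), (18, 21), (18, 26), (18, 29), (22, 3), (22, 4), (22, 11), (22, 12), (22, 19), (22, 20), (22, 27), (22, 28), (23, 0), (23, 7), (23, 8), (23, 15), (23, 16), (23, 23), (23, 24), (23, 31), (24, 0), (24, 7), (24, 8), (24, 15), (24, 16), (24, 23), (24, 24), (24, 31), (25, 3), (25, 4), (25, 11), (25, 12), (25, 19), (25, 20), (25, 27), (25, 28), (29, 2), (29, 5), (29, 10), (29, 13), (29, 18), (29, 21), (29, 26), (29, 29), (30, 0), (30, 7), (30, 8), (30, 15), (30, 16), (30, 23), (30, 24), (30, 31)]

Answer: no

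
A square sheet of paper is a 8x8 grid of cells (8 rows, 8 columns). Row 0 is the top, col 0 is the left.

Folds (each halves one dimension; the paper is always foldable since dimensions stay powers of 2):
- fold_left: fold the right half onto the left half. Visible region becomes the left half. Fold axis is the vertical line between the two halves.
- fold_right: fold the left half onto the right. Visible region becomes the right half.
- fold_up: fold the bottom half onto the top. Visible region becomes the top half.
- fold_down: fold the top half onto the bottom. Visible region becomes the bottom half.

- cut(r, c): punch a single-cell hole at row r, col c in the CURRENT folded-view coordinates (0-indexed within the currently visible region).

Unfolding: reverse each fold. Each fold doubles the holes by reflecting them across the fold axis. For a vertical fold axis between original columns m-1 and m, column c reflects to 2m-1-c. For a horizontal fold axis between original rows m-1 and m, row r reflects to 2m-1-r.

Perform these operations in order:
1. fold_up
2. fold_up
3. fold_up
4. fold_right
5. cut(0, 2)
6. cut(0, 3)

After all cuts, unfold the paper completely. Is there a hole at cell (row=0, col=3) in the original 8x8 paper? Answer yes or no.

Answer: no

Derivation:
Op 1 fold_up: fold axis h@4; visible region now rows[0,4) x cols[0,8) = 4x8
Op 2 fold_up: fold axis h@2; visible region now rows[0,2) x cols[0,8) = 2x8
Op 3 fold_up: fold axis h@1; visible region now rows[0,1) x cols[0,8) = 1x8
Op 4 fold_right: fold axis v@4; visible region now rows[0,1) x cols[4,8) = 1x4
Op 5 cut(0, 2): punch at orig (0,6); cuts so far [(0, 6)]; region rows[0,1) x cols[4,8) = 1x4
Op 6 cut(0, 3): punch at orig (0,7); cuts so far [(0, 6), (0, 7)]; region rows[0,1) x cols[4,8) = 1x4
Unfold 1 (reflect across v@4): 4 holes -> [(0, 0), (0, 1), (0, 6), (0, 7)]
Unfold 2 (reflect across h@1): 8 holes -> [(0, 0), (0, 1), (0, 6), (0, 7), (1, 0), (1, 1), (1, 6), (1, 7)]
Unfold 3 (reflect across h@2): 16 holes -> [(0, 0), (0, 1), (0, 6), (0, 7), (1, 0), (1, 1), (1, 6), (1, 7), (2, 0), (2, 1), (2, 6), (2, 7), (3, 0), (3, 1), (3, 6), (3, 7)]
Unfold 4 (reflect across h@4): 32 holes -> [(0, 0), (0, 1), (0, 6), (0, 7), (1, 0), (1, 1), (1, 6), (1, 7), (2, 0), (2, 1), (2, 6), (2, 7), (3, 0), (3, 1), (3, 6), (3, 7), (4, 0), (4, 1), (4, 6), (4, 7), (5, 0), (5, 1), (5, 6), (5, 7), (6, 0), (6, 1), (6, 6), (6, 7), (7, 0), (7, 1), (7, 6), (7, 7)]
Holes: [(0, 0), (0, 1), (0, 6), (0, 7), (1, 0), (1, 1), (1, 6), (1, 7), (2, 0), (2, 1), (2, 6), (2, 7), (3, 0), (3, 1), (3, 6), (3, 7), (4, 0), (4, 1), (4, 6), (4, 7), (5, 0), (5, 1), (5, 6), (5, 7), (6, 0), (6, 1), (6, 6), (6, 7), (7, 0), (7, 1), (7, 6), (7, 7)]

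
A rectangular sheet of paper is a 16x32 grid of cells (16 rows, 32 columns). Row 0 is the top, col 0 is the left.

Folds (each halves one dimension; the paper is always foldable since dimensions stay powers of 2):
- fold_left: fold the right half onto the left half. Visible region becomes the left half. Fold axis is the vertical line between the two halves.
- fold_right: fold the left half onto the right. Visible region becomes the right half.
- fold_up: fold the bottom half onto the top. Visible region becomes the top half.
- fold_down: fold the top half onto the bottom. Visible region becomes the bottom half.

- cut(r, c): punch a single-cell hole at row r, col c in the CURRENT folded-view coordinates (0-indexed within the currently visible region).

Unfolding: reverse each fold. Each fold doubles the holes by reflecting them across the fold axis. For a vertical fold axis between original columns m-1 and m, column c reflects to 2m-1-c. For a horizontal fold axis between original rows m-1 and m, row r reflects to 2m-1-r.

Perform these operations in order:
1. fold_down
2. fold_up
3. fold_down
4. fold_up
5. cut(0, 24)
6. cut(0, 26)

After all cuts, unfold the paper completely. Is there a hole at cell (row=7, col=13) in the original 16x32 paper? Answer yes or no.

Answer: no

Derivation:
Op 1 fold_down: fold axis h@8; visible region now rows[8,16) x cols[0,32) = 8x32
Op 2 fold_up: fold axis h@12; visible region now rows[8,12) x cols[0,32) = 4x32
Op 3 fold_down: fold axis h@10; visible region now rows[10,12) x cols[0,32) = 2x32
Op 4 fold_up: fold axis h@11; visible region now rows[10,11) x cols[0,32) = 1x32
Op 5 cut(0, 24): punch at orig (10,24); cuts so far [(10, 24)]; region rows[10,11) x cols[0,32) = 1x32
Op 6 cut(0, 26): punch at orig (10,26); cuts so far [(10, 24), (10, 26)]; region rows[10,11) x cols[0,32) = 1x32
Unfold 1 (reflect across h@11): 4 holes -> [(10, 24), (10, 26), (11, 24), (11, 26)]
Unfold 2 (reflect across h@10): 8 holes -> [(8, 24), (8, 26), (9, 24), (9, 26), (10, 24), (10, 26), (11, 24), (11, 26)]
Unfold 3 (reflect across h@12): 16 holes -> [(8, 24), (8, 26), (9, 24), (9, 26), (10, 24), (10, 26), (11, 24), (11, 26), (12, 24), (12, 26), (13, 24), (13, 26), (14, 24), (14, 26), (15, 24), (15, 26)]
Unfold 4 (reflect across h@8): 32 holes -> [(0, 24), (0, 26), (1, 24), (1, 26), (2, 24), (2, 26), (3, 24), (3, 26), (4, 24), (4, 26), (5, 24), (5, 26), (6, 24), (6, 26), (7, 24), (7, 26), (8, 24), (8, 26), (9, 24), (9, 26), (10, 24), (10, 26), (11, 24), (11, 26), (12, 24), (12, 26), (13, 24), (13, 26), (14, 24), (14, 26), (15, 24), (15, 26)]
Holes: [(0, 24), (0, 26), (1, 24), (1, 26), (2, 24), (2, 26), (3, 24), (3, 26), (4, 24), (4, 26), (5, 24), (5, 26), (6, 24), (6, 26), (7, 24), (7, 26), (8, 24), (8, 26), (9, 24), (9, 26), (10, 24), (10, 26), (11, 24), (11, 26), (12, 24), (12, 26), (13, 24), (13, 26), (14, 24), (14, 26), (15, 24), (15, 26)]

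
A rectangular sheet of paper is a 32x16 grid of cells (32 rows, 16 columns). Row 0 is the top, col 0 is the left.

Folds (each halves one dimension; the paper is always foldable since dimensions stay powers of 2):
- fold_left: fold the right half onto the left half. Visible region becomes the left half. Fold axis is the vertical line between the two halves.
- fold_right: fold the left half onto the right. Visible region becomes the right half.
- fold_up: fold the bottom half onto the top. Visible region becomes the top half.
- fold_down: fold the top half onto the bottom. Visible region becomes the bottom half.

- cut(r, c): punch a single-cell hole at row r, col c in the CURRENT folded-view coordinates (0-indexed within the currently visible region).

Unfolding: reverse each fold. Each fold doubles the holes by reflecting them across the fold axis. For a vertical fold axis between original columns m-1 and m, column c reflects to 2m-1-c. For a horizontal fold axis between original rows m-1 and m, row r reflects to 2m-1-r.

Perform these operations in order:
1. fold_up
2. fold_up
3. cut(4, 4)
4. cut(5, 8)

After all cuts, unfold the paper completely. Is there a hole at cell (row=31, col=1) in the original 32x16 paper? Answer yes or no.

Op 1 fold_up: fold axis h@16; visible region now rows[0,16) x cols[0,16) = 16x16
Op 2 fold_up: fold axis h@8; visible region now rows[0,8) x cols[0,16) = 8x16
Op 3 cut(4, 4): punch at orig (4,4); cuts so far [(4, 4)]; region rows[0,8) x cols[0,16) = 8x16
Op 4 cut(5, 8): punch at orig (5,8); cuts so far [(4, 4), (5, 8)]; region rows[0,8) x cols[0,16) = 8x16
Unfold 1 (reflect across h@8): 4 holes -> [(4, 4), (5, 8), (10, 8), (11, 4)]
Unfold 2 (reflect across h@16): 8 holes -> [(4, 4), (5, 8), (10, 8), (11, 4), (20, 4), (21, 8), (26, 8), (27, 4)]
Holes: [(4, 4), (5, 8), (10, 8), (11, 4), (20, 4), (21, 8), (26, 8), (27, 4)]

Answer: no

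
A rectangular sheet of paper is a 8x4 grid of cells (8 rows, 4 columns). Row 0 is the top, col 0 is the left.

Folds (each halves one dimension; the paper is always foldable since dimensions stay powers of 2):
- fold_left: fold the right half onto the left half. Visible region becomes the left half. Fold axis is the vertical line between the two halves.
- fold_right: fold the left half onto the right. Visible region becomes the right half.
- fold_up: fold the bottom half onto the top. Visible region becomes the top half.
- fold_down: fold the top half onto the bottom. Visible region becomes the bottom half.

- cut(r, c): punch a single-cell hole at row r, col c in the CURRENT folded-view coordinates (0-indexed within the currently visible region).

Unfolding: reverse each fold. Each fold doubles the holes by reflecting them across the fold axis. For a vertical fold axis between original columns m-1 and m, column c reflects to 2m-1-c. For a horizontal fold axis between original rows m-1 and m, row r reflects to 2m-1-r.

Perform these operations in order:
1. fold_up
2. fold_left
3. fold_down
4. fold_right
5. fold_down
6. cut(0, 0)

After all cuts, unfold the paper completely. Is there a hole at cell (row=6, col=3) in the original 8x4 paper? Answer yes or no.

Answer: yes

Derivation:
Op 1 fold_up: fold axis h@4; visible region now rows[0,4) x cols[0,4) = 4x4
Op 2 fold_left: fold axis v@2; visible region now rows[0,4) x cols[0,2) = 4x2
Op 3 fold_down: fold axis h@2; visible region now rows[2,4) x cols[0,2) = 2x2
Op 4 fold_right: fold axis v@1; visible region now rows[2,4) x cols[1,2) = 2x1
Op 5 fold_down: fold axis h@3; visible region now rows[3,4) x cols[1,2) = 1x1
Op 6 cut(0, 0): punch at orig (3,1); cuts so far [(3, 1)]; region rows[3,4) x cols[1,2) = 1x1
Unfold 1 (reflect across h@3): 2 holes -> [(2, 1), (3, 1)]
Unfold 2 (reflect across v@1): 4 holes -> [(2, 0), (2, 1), (3, 0), (3, 1)]
Unfold 3 (reflect across h@2): 8 holes -> [(0, 0), (0, 1), (1, 0), (1, 1), (2, 0), (2, 1), (3, 0), (3, 1)]
Unfold 4 (reflect across v@2): 16 holes -> [(0, 0), (0, 1), (0, 2), (0, 3), (1, 0), (1, 1), (1, 2), (1, 3), (2, 0), (2, 1), (2, 2), (2, 3), (3, 0), (3, 1), (3, 2), (3, 3)]
Unfold 5 (reflect across h@4): 32 holes -> [(0, 0), (0, 1), (0, 2), (0, 3), (1, 0), (1, 1), (1, 2), (1, 3), (2, 0), (2, 1), (2, 2), (2, 3), (3, 0), (3, 1), (3, 2), (3, 3), (4, 0), (4, 1), (4, 2), (4, 3), (5, 0), (5, 1), (5, 2), (5, 3), (6, 0), (6, 1), (6, 2), (6, 3), (7, 0), (7, 1), (7, 2), (7, 3)]
Holes: [(0, 0), (0, 1), (0, 2), (0, 3), (1, 0), (1, 1), (1, 2), (1, 3), (2, 0), (2, 1), (2, 2), (2, 3), (3, 0), (3, 1), (3, 2), (3, 3), (4, 0), (4, 1), (4, 2), (4, 3), (5, 0), (5, 1), (5, 2), (5, 3), (6, 0), (6, 1), (6, 2), (6, 3), (7, 0), (7, 1), (7, 2), (7, 3)]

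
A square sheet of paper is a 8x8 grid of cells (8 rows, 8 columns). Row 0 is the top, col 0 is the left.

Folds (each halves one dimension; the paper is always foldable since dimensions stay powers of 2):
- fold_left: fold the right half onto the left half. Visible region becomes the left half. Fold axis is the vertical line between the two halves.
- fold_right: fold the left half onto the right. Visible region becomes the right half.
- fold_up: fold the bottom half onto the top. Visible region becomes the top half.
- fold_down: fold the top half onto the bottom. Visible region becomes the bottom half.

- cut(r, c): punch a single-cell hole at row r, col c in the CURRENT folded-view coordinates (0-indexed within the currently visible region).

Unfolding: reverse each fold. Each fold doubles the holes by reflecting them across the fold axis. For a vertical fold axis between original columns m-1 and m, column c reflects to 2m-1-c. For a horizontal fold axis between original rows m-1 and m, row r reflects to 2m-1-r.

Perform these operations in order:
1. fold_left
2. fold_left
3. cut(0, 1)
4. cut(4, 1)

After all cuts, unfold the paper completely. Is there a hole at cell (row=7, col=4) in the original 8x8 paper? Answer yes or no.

Op 1 fold_left: fold axis v@4; visible region now rows[0,8) x cols[0,4) = 8x4
Op 2 fold_left: fold axis v@2; visible region now rows[0,8) x cols[0,2) = 8x2
Op 3 cut(0, 1): punch at orig (0,1); cuts so far [(0, 1)]; region rows[0,8) x cols[0,2) = 8x2
Op 4 cut(4, 1): punch at orig (4,1); cuts so far [(0, 1), (4, 1)]; region rows[0,8) x cols[0,2) = 8x2
Unfold 1 (reflect across v@2): 4 holes -> [(0, 1), (0, 2), (4, 1), (4, 2)]
Unfold 2 (reflect across v@4): 8 holes -> [(0, 1), (0, 2), (0, 5), (0, 6), (4, 1), (4, 2), (4, 5), (4, 6)]
Holes: [(0, 1), (0, 2), (0, 5), (0, 6), (4, 1), (4, 2), (4, 5), (4, 6)]

Answer: no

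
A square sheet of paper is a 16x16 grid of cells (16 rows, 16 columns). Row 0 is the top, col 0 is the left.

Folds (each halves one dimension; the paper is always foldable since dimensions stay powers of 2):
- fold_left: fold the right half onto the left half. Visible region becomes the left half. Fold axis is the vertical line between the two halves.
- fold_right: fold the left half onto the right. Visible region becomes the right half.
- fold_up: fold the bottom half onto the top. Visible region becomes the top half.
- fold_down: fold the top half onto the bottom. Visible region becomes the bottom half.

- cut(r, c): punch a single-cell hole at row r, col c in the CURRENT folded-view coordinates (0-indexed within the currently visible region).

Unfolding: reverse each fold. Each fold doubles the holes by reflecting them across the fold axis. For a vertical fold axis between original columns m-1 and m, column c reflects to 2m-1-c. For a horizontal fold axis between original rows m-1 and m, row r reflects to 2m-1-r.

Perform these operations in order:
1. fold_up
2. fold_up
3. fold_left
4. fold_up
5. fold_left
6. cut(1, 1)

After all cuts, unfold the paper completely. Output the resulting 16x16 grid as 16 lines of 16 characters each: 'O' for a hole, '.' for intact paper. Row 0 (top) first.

Op 1 fold_up: fold axis h@8; visible region now rows[0,8) x cols[0,16) = 8x16
Op 2 fold_up: fold axis h@4; visible region now rows[0,4) x cols[0,16) = 4x16
Op 3 fold_left: fold axis v@8; visible region now rows[0,4) x cols[0,8) = 4x8
Op 4 fold_up: fold axis h@2; visible region now rows[0,2) x cols[0,8) = 2x8
Op 5 fold_left: fold axis v@4; visible region now rows[0,2) x cols[0,4) = 2x4
Op 6 cut(1, 1): punch at orig (1,1); cuts so far [(1, 1)]; region rows[0,2) x cols[0,4) = 2x4
Unfold 1 (reflect across v@4): 2 holes -> [(1, 1), (1, 6)]
Unfold 2 (reflect across h@2): 4 holes -> [(1, 1), (1, 6), (2, 1), (2, 6)]
Unfold 3 (reflect across v@8): 8 holes -> [(1, 1), (1, 6), (1, 9), (1, 14), (2, 1), (2, 6), (2, 9), (2, 14)]
Unfold 4 (reflect across h@4): 16 holes -> [(1, 1), (1, 6), (1, 9), (1, 14), (2, 1), (2, 6), (2, 9), (2, 14), (5, 1), (5, 6), (5, 9), (5, 14), (6, 1), (6, 6), (6, 9), (6, 14)]
Unfold 5 (reflect across h@8): 32 holes -> [(1, 1), (1, 6), (1, 9), (1, 14), (2, 1), (2, 6), (2, 9), (2, 14), (5, 1), (5, 6), (5, 9), (5, 14), (6, 1), (6, 6), (6, 9), (6, 14), (9, 1), (9, 6), (9, 9), (9, 14), (10, 1), (10, 6), (10, 9), (10, 14), (13, 1), (13, 6), (13, 9), (13, 14), (14, 1), (14, 6), (14, 9), (14, 14)]

Answer: ................
.O....O..O....O.
.O....O..O....O.
................
................
.O....O..O....O.
.O....O..O....O.
................
................
.O....O..O....O.
.O....O..O....O.
................
................
.O....O..O....O.
.O....O..O....O.
................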